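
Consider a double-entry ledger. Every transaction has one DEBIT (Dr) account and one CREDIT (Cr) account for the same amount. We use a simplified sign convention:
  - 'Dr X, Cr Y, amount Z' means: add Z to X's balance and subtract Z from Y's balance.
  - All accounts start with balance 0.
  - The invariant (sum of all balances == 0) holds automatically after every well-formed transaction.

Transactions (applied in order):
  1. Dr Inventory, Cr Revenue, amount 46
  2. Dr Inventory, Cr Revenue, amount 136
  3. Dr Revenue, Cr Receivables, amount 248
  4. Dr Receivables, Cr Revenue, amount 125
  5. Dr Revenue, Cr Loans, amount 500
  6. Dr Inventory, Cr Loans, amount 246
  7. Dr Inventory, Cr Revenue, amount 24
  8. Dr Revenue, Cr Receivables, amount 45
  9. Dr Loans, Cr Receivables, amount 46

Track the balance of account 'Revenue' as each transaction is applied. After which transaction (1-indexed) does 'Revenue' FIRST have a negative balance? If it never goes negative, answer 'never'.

Answer: 1

Derivation:
After txn 1: Revenue=-46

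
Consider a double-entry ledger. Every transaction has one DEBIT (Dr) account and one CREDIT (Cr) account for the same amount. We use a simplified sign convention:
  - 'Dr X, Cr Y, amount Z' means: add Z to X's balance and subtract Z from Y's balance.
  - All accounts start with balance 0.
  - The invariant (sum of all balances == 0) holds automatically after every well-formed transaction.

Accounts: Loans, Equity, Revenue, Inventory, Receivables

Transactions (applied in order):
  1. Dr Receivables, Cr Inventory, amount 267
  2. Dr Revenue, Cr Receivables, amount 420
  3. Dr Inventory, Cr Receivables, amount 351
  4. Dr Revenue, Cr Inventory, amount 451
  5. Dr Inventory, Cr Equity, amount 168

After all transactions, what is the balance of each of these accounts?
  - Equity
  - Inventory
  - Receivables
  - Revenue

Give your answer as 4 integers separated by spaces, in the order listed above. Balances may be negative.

After txn 1 (Dr Receivables, Cr Inventory, amount 267): Inventory=-267 Receivables=267
After txn 2 (Dr Revenue, Cr Receivables, amount 420): Inventory=-267 Receivables=-153 Revenue=420
After txn 3 (Dr Inventory, Cr Receivables, amount 351): Inventory=84 Receivables=-504 Revenue=420
After txn 4 (Dr Revenue, Cr Inventory, amount 451): Inventory=-367 Receivables=-504 Revenue=871
After txn 5 (Dr Inventory, Cr Equity, amount 168): Equity=-168 Inventory=-199 Receivables=-504 Revenue=871

Answer: -168 -199 -504 871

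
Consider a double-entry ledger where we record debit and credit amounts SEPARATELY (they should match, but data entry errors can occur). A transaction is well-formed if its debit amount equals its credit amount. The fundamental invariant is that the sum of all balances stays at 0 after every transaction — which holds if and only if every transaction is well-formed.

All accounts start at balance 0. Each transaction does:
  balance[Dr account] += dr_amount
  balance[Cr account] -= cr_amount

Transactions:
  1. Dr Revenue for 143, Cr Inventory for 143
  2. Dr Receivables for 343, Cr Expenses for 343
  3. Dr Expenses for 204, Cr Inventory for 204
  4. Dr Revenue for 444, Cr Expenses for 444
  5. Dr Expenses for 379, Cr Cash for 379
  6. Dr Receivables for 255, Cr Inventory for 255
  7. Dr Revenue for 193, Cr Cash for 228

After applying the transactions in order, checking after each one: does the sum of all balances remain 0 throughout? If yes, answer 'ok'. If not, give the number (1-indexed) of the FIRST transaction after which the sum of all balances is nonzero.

Answer: 7

Derivation:
After txn 1: dr=143 cr=143 sum_balances=0
After txn 2: dr=343 cr=343 sum_balances=0
After txn 3: dr=204 cr=204 sum_balances=0
After txn 4: dr=444 cr=444 sum_balances=0
After txn 5: dr=379 cr=379 sum_balances=0
After txn 6: dr=255 cr=255 sum_balances=0
After txn 7: dr=193 cr=228 sum_balances=-35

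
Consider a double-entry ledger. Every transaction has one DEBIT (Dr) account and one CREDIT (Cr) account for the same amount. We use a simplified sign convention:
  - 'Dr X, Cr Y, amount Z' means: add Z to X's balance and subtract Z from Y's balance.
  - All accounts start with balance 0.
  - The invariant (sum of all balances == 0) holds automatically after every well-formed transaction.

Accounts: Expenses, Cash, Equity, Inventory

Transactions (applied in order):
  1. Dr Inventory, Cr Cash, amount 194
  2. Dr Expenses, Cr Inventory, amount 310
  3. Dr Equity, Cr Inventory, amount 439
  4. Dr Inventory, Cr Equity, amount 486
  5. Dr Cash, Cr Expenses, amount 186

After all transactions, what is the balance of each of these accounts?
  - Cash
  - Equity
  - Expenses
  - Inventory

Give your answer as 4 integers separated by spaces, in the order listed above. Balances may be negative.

After txn 1 (Dr Inventory, Cr Cash, amount 194): Cash=-194 Inventory=194
After txn 2 (Dr Expenses, Cr Inventory, amount 310): Cash=-194 Expenses=310 Inventory=-116
After txn 3 (Dr Equity, Cr Inventory, amount 439): Cash=-194 Equity=439 Expenses=310 Inventory=-555
After txn 4 (Dr Inventory, Cr Equity, amount 486): Cash=-194 Equity=-47 Expenses=310 Inventory=-69
After txn 5 (Dr Cash, Cr Expenses, amount 186): Cash=-8 Equity=-47 Expenses=124 Inventory=-69

Answer: -8 -47 124 -69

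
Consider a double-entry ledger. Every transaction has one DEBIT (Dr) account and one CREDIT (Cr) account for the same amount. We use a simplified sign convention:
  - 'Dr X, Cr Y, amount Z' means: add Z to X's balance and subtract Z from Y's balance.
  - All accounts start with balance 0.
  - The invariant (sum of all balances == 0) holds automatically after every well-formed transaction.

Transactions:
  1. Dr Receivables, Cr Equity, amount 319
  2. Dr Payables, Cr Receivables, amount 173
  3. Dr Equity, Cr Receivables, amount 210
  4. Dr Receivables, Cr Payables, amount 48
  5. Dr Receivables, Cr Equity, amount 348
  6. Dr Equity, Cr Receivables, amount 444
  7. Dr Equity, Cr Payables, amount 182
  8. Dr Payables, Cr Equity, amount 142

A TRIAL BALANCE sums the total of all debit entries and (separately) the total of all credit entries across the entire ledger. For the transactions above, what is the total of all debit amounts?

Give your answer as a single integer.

Txn 1: debit+=319
Txn 2: debit+=173
Txn 3: debit+=210
Txn 4: debit+=48
Txn 5: debit+=348
Txn 6: debit+=444
Txn 7: debit+=182
Txn 8: debit+=142
Total debits = 1866

Answer: 1866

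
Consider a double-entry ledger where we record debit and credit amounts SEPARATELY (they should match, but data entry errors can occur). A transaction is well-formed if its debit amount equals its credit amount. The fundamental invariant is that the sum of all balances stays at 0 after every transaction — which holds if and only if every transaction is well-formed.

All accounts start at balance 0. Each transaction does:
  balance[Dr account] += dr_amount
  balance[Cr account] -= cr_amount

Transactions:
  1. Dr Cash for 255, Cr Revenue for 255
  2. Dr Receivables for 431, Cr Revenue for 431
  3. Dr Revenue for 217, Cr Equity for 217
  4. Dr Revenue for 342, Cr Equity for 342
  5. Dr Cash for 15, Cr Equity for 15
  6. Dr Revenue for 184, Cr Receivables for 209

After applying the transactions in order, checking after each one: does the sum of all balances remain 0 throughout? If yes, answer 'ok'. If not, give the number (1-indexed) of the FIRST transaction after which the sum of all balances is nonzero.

Answer: 6

Derivation:
After txn 1: dr=255 cr=255 sum_balances=0
After txn 2: dr=431 cr=431 sum_balances=0
After txn 3: dr=217 cr=217 sum_balances=0
After txn 4: dr=342 cr=342 sum_balances=0
After txn 5: dr=15 cr=15 sum_balances=0
After txn 6: dr=184 cr=209 sum_balances=-25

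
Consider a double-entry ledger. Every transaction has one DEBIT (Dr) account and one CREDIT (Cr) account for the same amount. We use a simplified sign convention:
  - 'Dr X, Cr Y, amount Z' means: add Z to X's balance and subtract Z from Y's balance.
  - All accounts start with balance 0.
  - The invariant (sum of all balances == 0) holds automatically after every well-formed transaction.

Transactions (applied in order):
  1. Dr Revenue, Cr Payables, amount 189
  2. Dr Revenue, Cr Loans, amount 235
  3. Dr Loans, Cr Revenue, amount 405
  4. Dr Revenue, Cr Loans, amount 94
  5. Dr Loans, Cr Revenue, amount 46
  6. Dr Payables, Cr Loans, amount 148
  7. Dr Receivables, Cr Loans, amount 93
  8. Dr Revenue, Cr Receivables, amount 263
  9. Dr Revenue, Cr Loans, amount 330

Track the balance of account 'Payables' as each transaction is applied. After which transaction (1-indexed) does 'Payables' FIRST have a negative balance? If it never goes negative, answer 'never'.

Answer: 1

Derivation:
After txn 1: Payables=-189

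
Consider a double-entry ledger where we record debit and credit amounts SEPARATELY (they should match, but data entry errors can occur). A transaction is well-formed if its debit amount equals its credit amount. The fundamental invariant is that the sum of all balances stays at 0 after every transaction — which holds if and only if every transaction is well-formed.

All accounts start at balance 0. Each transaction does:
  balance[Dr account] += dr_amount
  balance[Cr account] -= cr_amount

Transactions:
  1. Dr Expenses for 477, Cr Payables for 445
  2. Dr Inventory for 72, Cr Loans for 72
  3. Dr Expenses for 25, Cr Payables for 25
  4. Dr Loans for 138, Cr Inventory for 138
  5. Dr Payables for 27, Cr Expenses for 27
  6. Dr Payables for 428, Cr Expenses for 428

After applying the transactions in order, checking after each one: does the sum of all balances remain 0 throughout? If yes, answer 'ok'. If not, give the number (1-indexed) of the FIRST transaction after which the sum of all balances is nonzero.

Answer: 1

Derivation:
After txn 1: dr=477 cr=445 sum_balances=32
After txn 2: dr=72 cr=72 sum_balances=32
After txn 3: dr=25 cr=25 sum_balances=32
After txn 4: dr=138 cr=138 sum_balances=32
After txn 5: dr=27 cr=27 sum_balances=32
After txn 6: dr=428 cr=428 sum_balances=32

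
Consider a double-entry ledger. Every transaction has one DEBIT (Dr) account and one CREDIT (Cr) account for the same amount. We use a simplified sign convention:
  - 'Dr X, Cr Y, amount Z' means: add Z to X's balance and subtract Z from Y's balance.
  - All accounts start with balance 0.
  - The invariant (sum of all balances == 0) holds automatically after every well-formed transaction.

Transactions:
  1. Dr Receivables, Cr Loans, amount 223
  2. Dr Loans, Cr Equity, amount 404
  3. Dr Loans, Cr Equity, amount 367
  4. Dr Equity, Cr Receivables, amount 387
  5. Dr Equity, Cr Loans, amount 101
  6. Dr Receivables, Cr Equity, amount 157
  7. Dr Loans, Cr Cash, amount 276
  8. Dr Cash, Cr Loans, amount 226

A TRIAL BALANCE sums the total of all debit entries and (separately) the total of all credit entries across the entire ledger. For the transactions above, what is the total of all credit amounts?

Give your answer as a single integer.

Txn 1: credit+=223
Txn 2: credit+=404
Txn 3: credit+=367
Txn 4: credit+=387
Txn 5: credit+=101
Txn 6: credit+=157
Txn 7: credit+=276
Txn 8: credit+=226
Total credits = 2141

Answer: 2141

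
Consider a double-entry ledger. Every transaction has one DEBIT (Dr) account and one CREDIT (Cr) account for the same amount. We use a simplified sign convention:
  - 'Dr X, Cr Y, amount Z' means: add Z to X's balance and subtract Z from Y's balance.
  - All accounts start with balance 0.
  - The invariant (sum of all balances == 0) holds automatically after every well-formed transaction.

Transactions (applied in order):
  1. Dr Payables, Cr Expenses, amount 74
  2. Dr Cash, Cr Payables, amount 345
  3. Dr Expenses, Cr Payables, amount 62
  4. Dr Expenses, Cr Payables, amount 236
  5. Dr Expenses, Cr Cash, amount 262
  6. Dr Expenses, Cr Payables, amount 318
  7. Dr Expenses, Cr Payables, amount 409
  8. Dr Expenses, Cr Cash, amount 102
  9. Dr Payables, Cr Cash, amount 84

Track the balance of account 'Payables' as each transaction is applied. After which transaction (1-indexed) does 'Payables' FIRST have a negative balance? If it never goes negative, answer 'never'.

After txn 1: Payables=74
After txn 2: Payables=-271

Answer: 2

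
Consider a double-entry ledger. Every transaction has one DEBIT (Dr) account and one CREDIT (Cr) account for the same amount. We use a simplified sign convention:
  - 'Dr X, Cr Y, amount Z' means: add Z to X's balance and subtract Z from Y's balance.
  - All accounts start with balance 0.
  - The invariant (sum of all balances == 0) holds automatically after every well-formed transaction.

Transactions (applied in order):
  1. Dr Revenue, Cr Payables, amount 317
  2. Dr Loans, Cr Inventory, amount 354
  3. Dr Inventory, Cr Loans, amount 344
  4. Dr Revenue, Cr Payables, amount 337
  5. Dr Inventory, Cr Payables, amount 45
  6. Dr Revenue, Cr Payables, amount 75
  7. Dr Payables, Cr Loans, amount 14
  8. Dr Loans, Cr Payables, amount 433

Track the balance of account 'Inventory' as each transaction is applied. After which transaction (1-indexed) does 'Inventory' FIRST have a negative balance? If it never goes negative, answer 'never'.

Answer: 2

Derivation:
After txn 1: Inventory=0
After txn 2: Inventory=-354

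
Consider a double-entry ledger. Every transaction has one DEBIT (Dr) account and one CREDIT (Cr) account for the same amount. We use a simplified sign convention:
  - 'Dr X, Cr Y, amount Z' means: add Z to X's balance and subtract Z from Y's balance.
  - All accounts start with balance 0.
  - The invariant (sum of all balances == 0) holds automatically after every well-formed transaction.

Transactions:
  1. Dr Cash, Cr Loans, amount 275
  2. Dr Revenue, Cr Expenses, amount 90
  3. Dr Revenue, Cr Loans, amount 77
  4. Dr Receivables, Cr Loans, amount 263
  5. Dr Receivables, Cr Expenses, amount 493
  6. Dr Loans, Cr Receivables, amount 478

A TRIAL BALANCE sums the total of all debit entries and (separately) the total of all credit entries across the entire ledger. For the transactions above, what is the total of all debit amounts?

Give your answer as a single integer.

Txn 1: debit+=275
Txn 2: debit+=90
Txn 3: debit+=77
Txn 4: debit+=263
Txn 5: debit+=493
Txn 6: debit+=478
Total debits = 1676

Answer: 1676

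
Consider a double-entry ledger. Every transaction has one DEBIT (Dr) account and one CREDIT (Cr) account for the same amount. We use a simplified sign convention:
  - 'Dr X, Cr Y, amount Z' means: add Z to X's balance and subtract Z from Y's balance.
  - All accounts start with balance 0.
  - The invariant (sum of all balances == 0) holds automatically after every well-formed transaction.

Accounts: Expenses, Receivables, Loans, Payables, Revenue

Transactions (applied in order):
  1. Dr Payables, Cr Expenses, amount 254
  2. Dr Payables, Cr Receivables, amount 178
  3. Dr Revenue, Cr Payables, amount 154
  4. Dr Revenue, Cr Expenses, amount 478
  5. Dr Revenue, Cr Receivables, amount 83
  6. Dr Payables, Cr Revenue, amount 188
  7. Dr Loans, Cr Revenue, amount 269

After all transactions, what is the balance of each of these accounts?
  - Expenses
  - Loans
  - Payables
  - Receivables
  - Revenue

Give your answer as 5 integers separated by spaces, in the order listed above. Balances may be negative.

Answer: -732 269 466 -261 258

Derivation:
After txn 1 (Dr Payables, Cr Expenses, amount 254): Expenses=-254 Payables=254
After txn 2 (Dr Payables, Cr Receivables, amount 178): Expenses=-254 Payables=432 Receivables=-178
After txn 3 (Dr Revenue, Cr Payables, amount 154): Expenses=-254 Payables=278 Receivables=-178 Revenue=154
After txn 4 (Dr Revenue, Cr Expenses, amount 478): Expenses=-732 Payables=278 Receivables=-178 Revenue=632
After txn 5 (Dr Revenue, Cr Receivables, amount 83): Expenses=-732 Payables=278 Receivables=-261 Revenue=715
After txn 6 (Dr Payables, Cr Revenue, amount 188): Expenses=-732 Payables=466 Receivables=-261 Revenue=527
After txn 7 (Dr Loans, Cr Revenue, amount 269): Expenses=-732 Loans=269 Payables=466 Receivables=-261 Revenue=258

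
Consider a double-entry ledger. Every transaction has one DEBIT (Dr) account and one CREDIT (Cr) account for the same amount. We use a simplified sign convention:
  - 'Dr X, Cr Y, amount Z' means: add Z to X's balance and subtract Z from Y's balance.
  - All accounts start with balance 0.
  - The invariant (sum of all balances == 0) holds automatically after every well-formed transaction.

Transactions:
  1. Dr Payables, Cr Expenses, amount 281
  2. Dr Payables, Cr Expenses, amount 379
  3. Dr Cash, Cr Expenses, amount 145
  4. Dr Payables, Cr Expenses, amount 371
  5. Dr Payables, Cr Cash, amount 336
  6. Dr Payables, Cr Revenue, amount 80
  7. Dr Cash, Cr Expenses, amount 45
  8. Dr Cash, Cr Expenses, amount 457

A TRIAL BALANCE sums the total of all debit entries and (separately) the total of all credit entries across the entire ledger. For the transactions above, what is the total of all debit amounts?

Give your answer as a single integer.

Answer: 2094

Derivation:
Txn 1: debit+=281
Txn 2: debit+=379
Txn 3: debit+=145
Txn 4: debit+=371
Txn 5: debit+=336
Txn 6: debit+=80
Txn 7: debit+=45
Txn 8: debit+=457
Total debits = 2094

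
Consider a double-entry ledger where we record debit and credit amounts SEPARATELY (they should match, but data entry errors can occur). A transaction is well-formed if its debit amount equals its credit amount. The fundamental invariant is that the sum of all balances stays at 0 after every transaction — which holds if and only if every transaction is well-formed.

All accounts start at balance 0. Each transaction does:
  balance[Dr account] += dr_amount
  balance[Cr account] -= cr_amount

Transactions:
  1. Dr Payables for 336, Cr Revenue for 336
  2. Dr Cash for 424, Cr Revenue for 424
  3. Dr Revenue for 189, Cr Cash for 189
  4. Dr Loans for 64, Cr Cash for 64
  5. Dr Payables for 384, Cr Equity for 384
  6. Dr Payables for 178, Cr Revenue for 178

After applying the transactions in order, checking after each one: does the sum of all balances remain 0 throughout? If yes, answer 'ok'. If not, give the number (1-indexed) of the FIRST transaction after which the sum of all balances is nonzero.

Answer: ok

Derivation:
After txn 1: dr=336 cr=336 sum_balances=0
After txn 2: dr=424 cr=424 sum_balances=0
After txn 3: dr=189 cr=189 sum_balances=0
After txn 4: dr=64 cr=64 sum_balances=0
After txn 5: dr=384 cr=384 sum_balances=0
After txn 6: dr=178 cr=178 sum_balances=0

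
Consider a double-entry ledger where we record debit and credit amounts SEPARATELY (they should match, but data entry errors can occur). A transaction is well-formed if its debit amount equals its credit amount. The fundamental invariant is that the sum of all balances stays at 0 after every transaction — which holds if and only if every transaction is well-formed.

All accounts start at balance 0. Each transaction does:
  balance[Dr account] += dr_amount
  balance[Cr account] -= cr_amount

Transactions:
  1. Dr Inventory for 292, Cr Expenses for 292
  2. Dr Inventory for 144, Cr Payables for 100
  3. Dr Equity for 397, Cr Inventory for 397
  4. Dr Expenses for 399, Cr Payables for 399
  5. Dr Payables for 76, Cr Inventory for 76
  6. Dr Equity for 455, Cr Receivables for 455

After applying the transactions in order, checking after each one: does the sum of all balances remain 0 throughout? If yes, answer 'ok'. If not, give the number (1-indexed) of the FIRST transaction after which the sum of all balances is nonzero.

After txn 1: dr=292 cr=292 sum_balances=0
After txn 2: dr=144 cr=100 sum_balances=44
After txn 3: dr=397 cr=397 sum_balances=44
After txn 4: dr=399 cr=399 sum_balances=44
After txn 5: dr=76 cr=76 sum_balances=44
After txn 6: dr=455 cr=455 sum_balances=44

Answer: 2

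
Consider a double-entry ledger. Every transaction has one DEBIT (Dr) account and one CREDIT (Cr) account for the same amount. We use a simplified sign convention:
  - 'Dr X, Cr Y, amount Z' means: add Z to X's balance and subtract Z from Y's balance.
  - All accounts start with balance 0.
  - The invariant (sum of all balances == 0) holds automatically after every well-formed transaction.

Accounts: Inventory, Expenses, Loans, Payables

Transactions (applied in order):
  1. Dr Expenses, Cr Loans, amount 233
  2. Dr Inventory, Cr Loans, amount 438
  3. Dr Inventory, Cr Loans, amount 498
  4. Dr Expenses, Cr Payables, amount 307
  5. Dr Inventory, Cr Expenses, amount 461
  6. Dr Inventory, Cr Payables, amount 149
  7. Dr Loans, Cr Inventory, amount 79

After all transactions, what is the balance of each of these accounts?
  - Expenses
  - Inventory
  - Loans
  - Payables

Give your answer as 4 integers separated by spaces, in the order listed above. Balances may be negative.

After txn 1 (Dr Expenses, Cr Loans, amount 233): Expenses=233 Loans=-233
After txn 2 (Dr Inventory, Cr Loans, amount 438): Expenses=233 Inventory=438 Loans=-671
After txn 3 (Dr Inventory, Cr Loans, amount 498): Expenses=233 Inventory=936 Loans=-1169
After txn 4 (Dr Expenses, Cr Payables, amount 307): Expenses=540 Inventory=936 Loans=-1169 Payables=-307
After txn 5 (Dr Inventory, Cr Expenses, amount 461): Expenses=79 Inventory=1397 Loans=-1169 Payables=-307
After txn 6 (Dr Inventory, Cr Payables, amount 149): Expenses=79 Inventory=1546 Loans=-1169 Payables=-456
After txn 7 (Dr Loans, Cr Inventory, amount 79): Expenses=79 Inventory=1467 Loans=-1090 Payables=-456

Answer: 79 1467 -1090 -456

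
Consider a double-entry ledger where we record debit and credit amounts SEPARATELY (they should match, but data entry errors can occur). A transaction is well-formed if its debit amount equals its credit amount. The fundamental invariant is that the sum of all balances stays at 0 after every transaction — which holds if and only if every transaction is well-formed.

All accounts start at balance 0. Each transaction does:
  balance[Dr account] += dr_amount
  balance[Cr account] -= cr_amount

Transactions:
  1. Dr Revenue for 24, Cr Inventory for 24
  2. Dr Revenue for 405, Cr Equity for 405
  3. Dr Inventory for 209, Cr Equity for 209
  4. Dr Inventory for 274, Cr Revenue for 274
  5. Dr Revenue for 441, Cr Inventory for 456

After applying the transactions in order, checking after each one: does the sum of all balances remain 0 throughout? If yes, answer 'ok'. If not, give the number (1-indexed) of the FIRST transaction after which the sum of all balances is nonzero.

Answer: 5

Derivation:
After txn 1: dr=24 cr=24 sum_balances=0
After txn 2: dr=405 cr=405 sum_balances=0
After txn 3: dr=209 cr=209 sum_balances=0
After txn 4: dr=274 cr=274 sum_balances=0
After txn 5: dr=441 cr=456 sum_balances=-15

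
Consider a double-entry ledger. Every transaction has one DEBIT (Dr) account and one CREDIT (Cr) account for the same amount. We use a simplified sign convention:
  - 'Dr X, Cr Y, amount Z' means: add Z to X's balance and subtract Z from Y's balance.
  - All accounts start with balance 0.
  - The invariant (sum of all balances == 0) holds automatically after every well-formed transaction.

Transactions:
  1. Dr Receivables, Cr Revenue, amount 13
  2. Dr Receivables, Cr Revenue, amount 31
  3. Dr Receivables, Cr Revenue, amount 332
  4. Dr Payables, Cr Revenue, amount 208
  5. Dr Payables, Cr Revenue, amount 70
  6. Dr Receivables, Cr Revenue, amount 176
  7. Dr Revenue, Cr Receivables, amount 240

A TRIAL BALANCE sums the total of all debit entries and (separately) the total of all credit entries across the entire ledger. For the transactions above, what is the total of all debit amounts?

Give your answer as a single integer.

Answer: 1070

Derivation:
Txn 1: debit+=13
Txn 2: debit+=31
Txn 3: debit+=332
Txn 4: debit+=208
Txn 5: debit+=70
Txn 6: debit+=176
Txn 7: debit+=240
Total debits = 1070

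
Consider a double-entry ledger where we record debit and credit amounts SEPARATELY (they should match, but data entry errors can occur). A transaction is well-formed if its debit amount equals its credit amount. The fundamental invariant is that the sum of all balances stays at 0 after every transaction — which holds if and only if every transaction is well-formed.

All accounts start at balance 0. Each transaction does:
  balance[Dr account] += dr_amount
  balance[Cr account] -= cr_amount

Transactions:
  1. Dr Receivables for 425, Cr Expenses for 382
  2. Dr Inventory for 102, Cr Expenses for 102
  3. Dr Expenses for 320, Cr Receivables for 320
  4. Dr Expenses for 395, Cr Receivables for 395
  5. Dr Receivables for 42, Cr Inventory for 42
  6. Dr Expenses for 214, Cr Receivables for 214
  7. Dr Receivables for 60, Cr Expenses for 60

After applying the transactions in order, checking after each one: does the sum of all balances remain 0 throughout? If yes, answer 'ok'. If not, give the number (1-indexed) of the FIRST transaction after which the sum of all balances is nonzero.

After txn 1: dr=425 cr=382 sum_balances=43
After txn 2: dr=102 cr=102 sum_balances=43
After txn 3: dr=320 cr=320 sum_balances=43
After txn 4: dr=395 cr=395 sum_balances=43
After txn 5: dr=42 cr=42 sum_balances=43
After txn 6: dr=214 cr=214 sum_balances=43
After txn 7: dr=60 cr=60 sum_balances=43

Answer: 1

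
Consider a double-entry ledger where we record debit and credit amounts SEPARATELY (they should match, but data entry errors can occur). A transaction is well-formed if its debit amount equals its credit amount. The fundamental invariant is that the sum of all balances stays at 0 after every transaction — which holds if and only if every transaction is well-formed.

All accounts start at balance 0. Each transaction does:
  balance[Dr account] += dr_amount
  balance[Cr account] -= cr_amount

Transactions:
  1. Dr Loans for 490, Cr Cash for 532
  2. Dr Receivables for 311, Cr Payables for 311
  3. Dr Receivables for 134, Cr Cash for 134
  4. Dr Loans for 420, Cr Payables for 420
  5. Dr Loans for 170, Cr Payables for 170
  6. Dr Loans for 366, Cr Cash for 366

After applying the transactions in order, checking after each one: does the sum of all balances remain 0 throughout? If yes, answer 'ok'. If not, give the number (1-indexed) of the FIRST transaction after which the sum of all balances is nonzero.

After txn 1: dr=490 cr=532 sum_balances=-42
After txn 2: dr=311 cr=311 sum_balances=-42
After txn 3: dr=134 cr=134 sum_balances=-42
After txn 4: dr=420 cr=420 sum_balances=-42
After txn 5: dr=170 cr=170 sum_balances=-42
After txn 6: dr=366 cr=366 sum_balances=-42

Answer: 1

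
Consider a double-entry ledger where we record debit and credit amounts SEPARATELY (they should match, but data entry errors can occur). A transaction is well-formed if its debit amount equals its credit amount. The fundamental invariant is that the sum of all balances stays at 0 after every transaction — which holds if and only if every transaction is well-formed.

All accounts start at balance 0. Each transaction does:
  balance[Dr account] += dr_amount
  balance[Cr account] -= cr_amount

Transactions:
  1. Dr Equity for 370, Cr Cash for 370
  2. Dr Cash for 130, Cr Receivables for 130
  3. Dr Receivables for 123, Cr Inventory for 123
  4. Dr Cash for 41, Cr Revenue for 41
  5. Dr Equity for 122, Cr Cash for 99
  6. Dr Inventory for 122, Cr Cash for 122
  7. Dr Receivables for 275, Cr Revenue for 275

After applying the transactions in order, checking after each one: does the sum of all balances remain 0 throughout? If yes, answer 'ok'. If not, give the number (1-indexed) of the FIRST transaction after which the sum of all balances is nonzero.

After txn 1: dr=370 cr=370 sum_balances=0
After txn 2: dr=130 cr=130 sum_balances=0
After txn 3: dr=123 cr=123 sum_balances=0
After txn 4: dr=41 cr=41 sum_balances=0
After txn 5: dr=122 cr=99 sum_balances=23
After txn 6: dr=122 cr=122 sum_balances=23
After txn 7: dr=275 cr=275 sum_balances=23

Answer: 5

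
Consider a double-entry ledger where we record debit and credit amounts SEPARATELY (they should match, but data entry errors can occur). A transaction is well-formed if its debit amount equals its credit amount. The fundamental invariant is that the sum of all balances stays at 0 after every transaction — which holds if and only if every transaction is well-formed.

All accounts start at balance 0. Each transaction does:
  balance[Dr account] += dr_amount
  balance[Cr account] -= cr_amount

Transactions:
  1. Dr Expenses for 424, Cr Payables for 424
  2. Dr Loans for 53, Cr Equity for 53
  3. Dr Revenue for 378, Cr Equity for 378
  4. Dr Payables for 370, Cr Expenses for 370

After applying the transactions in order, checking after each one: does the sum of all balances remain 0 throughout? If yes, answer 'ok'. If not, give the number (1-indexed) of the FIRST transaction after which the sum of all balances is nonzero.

After txn 1: dr=424 cr=424 sum_balances=0
After txn 2: dr=53 cr=53 sum_balances=0
After txn 3: dr=378 cr=378 sum_balances=0
After txn 4: dr=370 cr=370 sum_balances=0

Answer: ok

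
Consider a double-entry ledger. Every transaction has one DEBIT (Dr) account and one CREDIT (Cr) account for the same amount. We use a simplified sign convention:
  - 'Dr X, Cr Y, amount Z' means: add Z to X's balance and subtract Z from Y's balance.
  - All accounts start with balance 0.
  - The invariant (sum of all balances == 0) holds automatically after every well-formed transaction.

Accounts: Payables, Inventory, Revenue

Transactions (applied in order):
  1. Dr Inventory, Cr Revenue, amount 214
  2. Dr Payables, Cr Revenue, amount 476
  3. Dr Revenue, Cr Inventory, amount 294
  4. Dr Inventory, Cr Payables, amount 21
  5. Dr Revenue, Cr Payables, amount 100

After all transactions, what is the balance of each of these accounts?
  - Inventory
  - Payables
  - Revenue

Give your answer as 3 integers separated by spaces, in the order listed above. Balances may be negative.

Answer: -59 355 -296

Derivation:
After txn 1 (Dr Inventory, Cr Revenue, amount 214): Inventory=214 Revenue=-214
After txn 2 (Dr Payables, Cr Revenue, amount 476): Inventory=214 Payables=476 Revenue=-690
After txn 3 (Dr Revenue, Cr Inventory, amount 294): Inventory=-80 Payables=476 Revenue=-396
After txn 4 (Dr Inventory, Cr Payables, amount 21): Inventory=-59 Payables=455 Revenue=-396
After txn 5 (Dr Revenue, Cr Payables, amount 100): Inventory=-59 Payables=355 Revenue=-296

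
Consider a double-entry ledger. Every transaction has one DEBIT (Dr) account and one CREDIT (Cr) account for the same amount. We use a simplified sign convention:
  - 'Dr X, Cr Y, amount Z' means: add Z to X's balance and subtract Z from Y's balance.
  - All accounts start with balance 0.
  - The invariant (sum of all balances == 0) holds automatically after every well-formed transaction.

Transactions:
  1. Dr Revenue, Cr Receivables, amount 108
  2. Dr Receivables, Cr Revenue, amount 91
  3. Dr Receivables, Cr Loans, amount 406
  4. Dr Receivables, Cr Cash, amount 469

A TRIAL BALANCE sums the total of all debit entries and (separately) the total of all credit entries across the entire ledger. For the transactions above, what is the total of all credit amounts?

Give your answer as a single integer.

Answer: 1074

Derivation:
Txn 1: credit+=108
Txn 2: credit+=91
Txn 3: credit+=406
Txn 4: credit+=469
Total credits = 1074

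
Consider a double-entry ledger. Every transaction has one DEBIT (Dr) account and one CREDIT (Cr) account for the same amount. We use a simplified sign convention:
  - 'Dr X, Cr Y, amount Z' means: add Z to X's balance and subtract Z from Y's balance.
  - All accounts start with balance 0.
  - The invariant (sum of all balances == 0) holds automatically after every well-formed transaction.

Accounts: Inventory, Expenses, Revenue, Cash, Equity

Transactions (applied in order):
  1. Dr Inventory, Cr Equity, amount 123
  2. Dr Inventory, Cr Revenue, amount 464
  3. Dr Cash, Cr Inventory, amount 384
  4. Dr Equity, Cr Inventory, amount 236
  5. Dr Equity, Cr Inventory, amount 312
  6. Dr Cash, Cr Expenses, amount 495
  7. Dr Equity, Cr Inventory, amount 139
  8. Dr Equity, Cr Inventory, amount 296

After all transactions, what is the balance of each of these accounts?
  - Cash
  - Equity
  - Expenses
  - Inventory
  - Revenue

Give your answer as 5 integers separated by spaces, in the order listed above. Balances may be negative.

After txn 1 (Dr Inventory, Cr Equity, amount 123): Equity=-123 Inventory=123
After txn 2 (Dr Inventory, Cr Revenue, amount 464): Equity=-123 Inventory=587 Revenue=-464
After txn 3 (Dr Cash, Cr Inventory, amount 384): Cash=384 Equity=-123 Inventory=203 Revenue=-464
After txn 4 (Dr Equity, Cr Inventory, amount 236): Cash=384 Equity=113 Inventory=-33 Revenue=-464
After txn 5 (Dr Equity, Cr Inventory, amount 312): Cash=384 Equity=425 Inventory=-345 Revenue=-464
After txn 6 (Dr Cash, Cr Expenses, amount 495): Cash=879 Equity=425 Expenses=-495 Inventory=-345 Revenue=-464
After txn 7 (Dr Equity, Cr Inventory, amount 139): Cash=879 Equity=564 Expenses=-495 Inventory=-484 Revenue=-464
After txn 8 (Dr Equity, Cr Inventory, amount 296): Cash=879 Equity=860 Expenses=-495 Inventory=-780 Revenue=-464

Answer: 879 860 -495 -780 -464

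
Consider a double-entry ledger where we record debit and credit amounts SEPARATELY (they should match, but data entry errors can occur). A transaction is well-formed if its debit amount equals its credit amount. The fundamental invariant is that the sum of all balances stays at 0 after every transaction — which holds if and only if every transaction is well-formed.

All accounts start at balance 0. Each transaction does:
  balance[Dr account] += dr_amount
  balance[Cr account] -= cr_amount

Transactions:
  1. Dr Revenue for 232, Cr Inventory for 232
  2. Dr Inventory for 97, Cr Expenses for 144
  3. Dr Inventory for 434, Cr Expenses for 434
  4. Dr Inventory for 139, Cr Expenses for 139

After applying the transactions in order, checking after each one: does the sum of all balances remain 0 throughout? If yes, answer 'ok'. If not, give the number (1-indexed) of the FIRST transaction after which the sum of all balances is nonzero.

After txn 1: dr=232 cr=232 sum_balances=0
After txn 2: dr=97 cr=144 sum_balances=-47
After txn 3: dr=434 cr=434 sum_balances=-47
After txn 4: dr=139 cr=139 sum_balances=-47

Answer: 2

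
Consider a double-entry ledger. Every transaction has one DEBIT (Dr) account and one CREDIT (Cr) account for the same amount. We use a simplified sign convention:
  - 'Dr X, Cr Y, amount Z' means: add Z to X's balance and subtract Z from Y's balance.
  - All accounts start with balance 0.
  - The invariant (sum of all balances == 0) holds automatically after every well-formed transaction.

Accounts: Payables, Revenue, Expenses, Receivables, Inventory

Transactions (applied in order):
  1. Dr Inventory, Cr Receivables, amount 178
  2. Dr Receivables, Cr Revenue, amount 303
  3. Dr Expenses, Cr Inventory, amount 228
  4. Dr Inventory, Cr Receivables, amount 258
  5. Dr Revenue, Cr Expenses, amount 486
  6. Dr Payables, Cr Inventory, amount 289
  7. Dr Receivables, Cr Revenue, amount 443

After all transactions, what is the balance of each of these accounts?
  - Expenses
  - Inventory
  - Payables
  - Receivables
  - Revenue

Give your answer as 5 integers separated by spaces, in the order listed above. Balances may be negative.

Answer: -258 -81 289 310 -260

Derivation:
After txn 1 (Dr Inventory, Cr Receivables, amount 178): Inventory=178 Receivables=-178
After txn 2 (Dr Receivables, Cr Revenue, amount 303): Inventory=178 Receivables=125 Revenue=-303
After txn 3 (Dr Expenses, Cr Inventory, amount 228): Expenses=228 Inventory=-50 Receivables=125 Revenue=-303
After txn 4 (Dr Inventory, Cr Receivables, amount 258): Expenses=228 Inventory=208 Receivables=-133 Revenue=-303
After txn 5 (Dr Revenue, Cr Expenses, amount 486): Expenses=-258 Inventory=208 Receivables=-133 Revenue=183
After txn 6 (Dr Payables, Cr Inventory, amount 289): Expenses=-258 Inventory=-81 Payables=289 Receivables=-133 Revenue=183
After txn 7 (Dr Receivables, Cr Revenue, amount 443): Expenses=-258 Inventory=-81 Payables=289 Receivables=310 Revenue=-260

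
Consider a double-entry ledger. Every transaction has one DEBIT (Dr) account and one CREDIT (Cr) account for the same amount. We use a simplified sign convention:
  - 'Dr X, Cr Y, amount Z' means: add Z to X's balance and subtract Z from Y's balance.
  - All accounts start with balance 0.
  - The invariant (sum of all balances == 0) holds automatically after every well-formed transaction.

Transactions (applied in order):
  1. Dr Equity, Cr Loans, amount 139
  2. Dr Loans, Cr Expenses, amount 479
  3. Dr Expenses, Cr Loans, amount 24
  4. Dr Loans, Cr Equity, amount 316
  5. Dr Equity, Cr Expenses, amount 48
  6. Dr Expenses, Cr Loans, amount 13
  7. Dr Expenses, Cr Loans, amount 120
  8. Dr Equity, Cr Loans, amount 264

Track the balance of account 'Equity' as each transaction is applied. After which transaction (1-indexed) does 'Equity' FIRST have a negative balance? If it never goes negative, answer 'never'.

Answer: 4

Derivation:
After txn 1: Equity=139
After txn 2: Equity=139
After txn 3: Equity=139
After txn 4: Equity=-177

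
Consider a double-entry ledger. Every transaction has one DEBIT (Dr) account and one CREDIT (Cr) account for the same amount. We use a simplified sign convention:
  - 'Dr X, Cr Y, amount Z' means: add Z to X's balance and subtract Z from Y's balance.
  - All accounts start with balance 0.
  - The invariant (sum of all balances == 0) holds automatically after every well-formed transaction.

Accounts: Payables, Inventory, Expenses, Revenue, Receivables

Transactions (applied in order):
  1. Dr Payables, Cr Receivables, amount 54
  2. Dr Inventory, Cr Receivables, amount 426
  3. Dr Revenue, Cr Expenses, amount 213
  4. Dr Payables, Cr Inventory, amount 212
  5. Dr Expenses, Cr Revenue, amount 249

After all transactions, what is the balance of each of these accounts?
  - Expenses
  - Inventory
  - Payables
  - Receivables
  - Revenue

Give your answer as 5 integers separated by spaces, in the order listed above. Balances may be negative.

Answer: 36 214 266 -480 -36

Derivation:
After txn 1 (Dr Payables, Cr Receivables, amount 54): Payables=54 Receivables=-54
After txn 2 (Dr Inventory, Cr Receivables, amount 426): Inventory=426 Payables=54 Receivables=-480
After txn 3 (Dr Revenue, Cr Expenses, amount 213): Expenses=-213 Inventory=426 Payables=54 Receivables=-480 Revenue=213
After txn 4 (Dr Payables, Cr Inventory, amount 212): Expenses=-213 Inventory=214 Payables=266 Receivables=-480 Revenue=213
After txn 5 (Dr Expenses, Cr Revenue, amount 249): Expenses=36 Inventory=214 Payables=266 Receivables=-480 Revenue=-36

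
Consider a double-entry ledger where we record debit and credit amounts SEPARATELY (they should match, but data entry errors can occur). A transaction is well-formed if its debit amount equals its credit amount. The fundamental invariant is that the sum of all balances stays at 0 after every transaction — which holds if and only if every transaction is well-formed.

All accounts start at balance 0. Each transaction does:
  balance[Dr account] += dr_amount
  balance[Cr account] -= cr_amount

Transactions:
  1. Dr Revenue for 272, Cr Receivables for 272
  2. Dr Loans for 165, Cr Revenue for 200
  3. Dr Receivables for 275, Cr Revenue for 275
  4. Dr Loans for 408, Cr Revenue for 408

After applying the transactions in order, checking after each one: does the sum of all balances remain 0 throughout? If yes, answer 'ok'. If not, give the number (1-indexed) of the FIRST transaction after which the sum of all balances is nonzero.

After txn 1: dr=272 cr=272 sum_balances=0
After txn 2: dr=165 cr=200 sum_balances=-35
After txn 3: dr=275 cr=275 sum_balances=-35
After txn 4: dr=408 cr=408 sum_balances=-35

Answer: 2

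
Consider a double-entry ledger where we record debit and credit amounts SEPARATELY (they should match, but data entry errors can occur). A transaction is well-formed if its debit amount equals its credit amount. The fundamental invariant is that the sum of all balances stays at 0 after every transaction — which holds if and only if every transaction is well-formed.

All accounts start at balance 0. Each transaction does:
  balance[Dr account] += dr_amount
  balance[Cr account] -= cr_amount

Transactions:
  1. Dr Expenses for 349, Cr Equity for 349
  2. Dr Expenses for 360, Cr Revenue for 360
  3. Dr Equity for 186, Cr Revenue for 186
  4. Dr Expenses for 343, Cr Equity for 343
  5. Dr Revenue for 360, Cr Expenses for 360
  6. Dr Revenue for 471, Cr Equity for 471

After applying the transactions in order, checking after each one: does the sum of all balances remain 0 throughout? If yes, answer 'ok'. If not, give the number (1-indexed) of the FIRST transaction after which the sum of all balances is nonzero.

Answer: ok

Derivation:
After txn 1: dr=349 cr=349 sum_balances=0
After txn 2: dr=360 cr=360 sum_balances=0
After txn 3: dr=186 cr=186 sum_balances=0
After txn 4: dr=343 cr=343 sum_balances=0
After txn 5: dr=360 cr=360 sum_balances=0
After txn 6: dr=471 cr=471 sum_balances=0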